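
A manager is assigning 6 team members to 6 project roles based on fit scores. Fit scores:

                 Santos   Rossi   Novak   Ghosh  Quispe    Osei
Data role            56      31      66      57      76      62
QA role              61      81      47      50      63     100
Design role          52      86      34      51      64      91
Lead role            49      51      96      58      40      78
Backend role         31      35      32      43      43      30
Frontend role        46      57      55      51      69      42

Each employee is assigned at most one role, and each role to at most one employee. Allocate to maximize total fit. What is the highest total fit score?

Optimal: Santos→Data role (56 pts), Rossi→Design role (86 pts), Novak→Lead role (96 pts), Ghosh→Backend role (43 pts), Quispe→Frontend role (69 pts), Osei→QA role (100 pts) — total 56+86+96+43+69+100 = 450 pts.
Row-greedy (each employee in turn takes its best remaining role) gives 399 pts, worse by 51.
Next-best assignment: Santos→Frontend role, Rossi→Design role, Novak→Lead role, Ghosh→Backend role, Quispe→Data role, Osei→QA role = 447 pts.
Checked against all permutations: 450 pts is optimal.

Maximum total: 450 pts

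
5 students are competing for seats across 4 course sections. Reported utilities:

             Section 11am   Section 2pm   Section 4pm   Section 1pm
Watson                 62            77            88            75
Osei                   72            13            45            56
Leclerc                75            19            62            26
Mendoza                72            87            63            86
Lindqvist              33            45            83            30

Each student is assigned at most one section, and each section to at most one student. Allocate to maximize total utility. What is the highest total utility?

Maximum total: 321 points

This is the linear assignment problem.
Optimal: Leclerc→Section 11am (75 points), Watson→Section 2pm (77 points), Lindqvist→Section 4pm (83 points), Mendoza→Section 1pm (86 points) — total 75+77+83+86 = 321 points.
Next-best assignment: Leclerc→Section 11am, Mendoza→Section 2pm, Lindqvist→Section 4pm, Watson→Section 1pm = 320 points.
Swapping Watson↔Mendoza (Watson→Section 1pm 75 points, Mendoza→Section 2pm 87 points) loses 1.
No other one-to-one assignment exceeds 321 points.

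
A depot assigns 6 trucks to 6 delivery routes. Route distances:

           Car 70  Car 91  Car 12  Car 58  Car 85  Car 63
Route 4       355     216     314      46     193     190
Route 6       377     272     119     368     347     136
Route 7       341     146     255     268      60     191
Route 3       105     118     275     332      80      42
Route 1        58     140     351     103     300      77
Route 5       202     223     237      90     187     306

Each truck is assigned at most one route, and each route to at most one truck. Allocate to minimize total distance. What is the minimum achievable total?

Min total: 548 km

Optimal: Car 70→Route 1 (58 km), Car 91→Route 5 (223 km), Car 12→Route 6 (119 km), Car 58→Route 4 (46 km), Car 85→Route 7 (60 km), Car 63→Route 3 (42 km) — total 58+223+119+46+60+42 = 548 km.
Row-greedy (each truck in turn takes its cheapest remaining route) gives 707 km, worse by 159.
No other one-to-one assignment undercuts 548 km.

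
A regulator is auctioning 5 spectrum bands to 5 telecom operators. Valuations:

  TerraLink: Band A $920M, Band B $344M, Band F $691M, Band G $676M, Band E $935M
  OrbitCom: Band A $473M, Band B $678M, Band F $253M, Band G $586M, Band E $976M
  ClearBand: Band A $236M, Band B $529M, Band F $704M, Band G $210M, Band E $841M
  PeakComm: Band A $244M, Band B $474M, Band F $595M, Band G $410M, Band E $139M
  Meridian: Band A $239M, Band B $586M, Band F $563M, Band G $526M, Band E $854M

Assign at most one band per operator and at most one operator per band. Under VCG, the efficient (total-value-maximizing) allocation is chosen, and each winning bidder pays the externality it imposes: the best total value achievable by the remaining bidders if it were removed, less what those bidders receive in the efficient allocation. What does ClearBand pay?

Efficient allocation: TerraLink→Band A ($920M), OrbitCom→Band E ($976M), ClearBand→Band F ($704M), PeakComm→Band B ($474M), Meridian→Band G ($526M); total welfare W = $3600M.
ClearBand receives Band F at value $704M, so the others get W − 704 = $2896M.
Without ClearBand: best allocation of the remaining 4 bidders over all 5 bands is TerraLink→Band A ($920M), OrbitCom→Band E ($976M), PeakComm→Band F ($595M), Meridian→Band B ($586M), total $3077M.
VCG payment = (others' best without ClearBand) − (others' welfare with ClearBand) = 3077 − 2896 = $181M.

ClearBand pays $181M.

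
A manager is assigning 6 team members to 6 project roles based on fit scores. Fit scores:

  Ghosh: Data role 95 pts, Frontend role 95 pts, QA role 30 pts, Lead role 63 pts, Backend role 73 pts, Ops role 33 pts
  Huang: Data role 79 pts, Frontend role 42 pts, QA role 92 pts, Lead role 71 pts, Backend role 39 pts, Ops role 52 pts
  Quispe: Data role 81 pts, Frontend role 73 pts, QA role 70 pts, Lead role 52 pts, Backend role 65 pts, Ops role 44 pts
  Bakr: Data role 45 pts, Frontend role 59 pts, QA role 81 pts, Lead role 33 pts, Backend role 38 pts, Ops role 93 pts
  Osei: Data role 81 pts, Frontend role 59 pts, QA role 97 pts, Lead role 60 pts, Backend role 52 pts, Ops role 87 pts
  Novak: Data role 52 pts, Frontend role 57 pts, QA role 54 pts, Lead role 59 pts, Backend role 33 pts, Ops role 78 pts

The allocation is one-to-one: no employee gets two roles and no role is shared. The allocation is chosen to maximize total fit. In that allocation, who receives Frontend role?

Optimal: Ghosh→Frontend role (95 pts), Huang→Data role (79 pts), Quispe→Backend role (65 pts), Bakr→Ops role (93 pts), Osei→QA role (97 pts), Novak→Lead role (59 pts) — total 95+79+65+93+97+59 = 488 pts.
Column-greedy (each role in turn goes to its best remaining employee) gives 452 pts, worse by 36.
Swapping Ghosh↔Novak (Ghosh→Lead role 63 pts, Novak→Frontend role 57 pts) loses 34.
Ghosh's own top role is Data role (95 pts), but forcing Ghosh→Data role and reassigning the rest optimally gives only 478 pts — worse by 10.

Ghosh receives Frontend role.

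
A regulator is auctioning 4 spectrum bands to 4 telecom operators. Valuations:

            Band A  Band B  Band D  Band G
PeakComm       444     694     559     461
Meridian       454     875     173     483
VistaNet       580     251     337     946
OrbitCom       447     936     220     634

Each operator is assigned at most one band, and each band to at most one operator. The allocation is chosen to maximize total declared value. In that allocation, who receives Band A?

Optimal: PeakComm→Band D ($559M), Meridian→Band A ($454M), VistaNet→Band G ($946M), OrbitCom→Band B ($936M) — total 559+454+946+936 = $2895M.
Column-greedy (each band in turn goes to its best remaining operator) gives $2558M, worse by 337.
Next-best assignment: PeakComm→Band D, Meridian→Band B, VistaNet→Band G, OrbitCom→Band A = $2827M.
Meridian's own top band is Band B ($875M), but forcing Meridian→Band B and reassigning the rest optimally gives only $2827M — worse by 68.

Meridian receives Band A.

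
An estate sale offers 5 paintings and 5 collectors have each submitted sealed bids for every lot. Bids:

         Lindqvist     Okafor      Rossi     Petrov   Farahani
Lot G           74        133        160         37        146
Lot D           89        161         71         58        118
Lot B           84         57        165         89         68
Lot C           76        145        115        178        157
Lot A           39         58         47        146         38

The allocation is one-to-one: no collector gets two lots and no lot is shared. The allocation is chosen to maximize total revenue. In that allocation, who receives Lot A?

Petrov receives Lot A.

Treat this as an assignment problem: match each collector to one lot.
Optimal: Lindqvist→Lot B ($84), Okafor→Lot D ($161), Rossi→Lot G ($160), Petrov→Lot A ($146), Farahani→Lot C ($157) — total 84+161+160+146+157 = $708.
Next-best assignment: Lindqvist→Lot G, Okafor→Lot D, Rossi→Lot B, Petrov→Lot A, Farahani→Lot C = $703.
Swapping Okafor↔Lindqvist (Okafor→Lot B $57, Lindqvist→Lot D $89) loses 99.
Every other assignment is strictly worse.
Petrov's own top lot is Lot C ($178), but forcing Petrov→Lot C and reassigning the rest optimally gives only $689 — worse by 19.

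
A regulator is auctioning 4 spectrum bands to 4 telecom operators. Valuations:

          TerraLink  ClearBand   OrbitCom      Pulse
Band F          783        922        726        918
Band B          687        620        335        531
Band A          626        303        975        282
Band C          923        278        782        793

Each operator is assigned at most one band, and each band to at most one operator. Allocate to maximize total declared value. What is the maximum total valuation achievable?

Max total: $3436M

Optimal: TerraLink→Band C ($923M), ClearBand→Band B ($620M), OrbitCom→Band A ($975M), Pulse→Band F ($918M) — total 923+620+975+918 = $3436M.
No other one-to-one assignment exceeds $3436M.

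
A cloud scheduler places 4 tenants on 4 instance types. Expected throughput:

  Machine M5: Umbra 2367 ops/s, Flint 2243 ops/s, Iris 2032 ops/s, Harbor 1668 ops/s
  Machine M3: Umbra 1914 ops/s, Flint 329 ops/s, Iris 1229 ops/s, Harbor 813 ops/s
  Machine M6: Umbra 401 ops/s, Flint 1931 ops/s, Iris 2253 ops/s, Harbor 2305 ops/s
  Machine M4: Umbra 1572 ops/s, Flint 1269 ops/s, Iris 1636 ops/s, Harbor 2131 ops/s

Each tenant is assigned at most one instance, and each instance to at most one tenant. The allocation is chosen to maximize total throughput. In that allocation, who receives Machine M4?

This is a one-to-one assignment (maximum-weight bipartite matching).
Optimal: Umbra→Machine M3 (1914 ops/s), Flint→Machine M5 (2243 ops/s), Iris→Machine M6 (2253 ops/s), Harbor→Machine M4 (2131 ops/s) — total 1914+2243+2253+2131 = 8541 ops/s.
Row-greedy (each tenant in turn takes its best remaining instance) gives 6747 ops/s, worse by 1794.
Swapping Flint↔Harbor (Flint→Machine M4 1269 ops/s, Harbor→Machine M5 1668 ops/s) loses 1437.
Harbor's own top instance is Machine M6 (2305 ops/s), but forcing Harbor→Machine M6 and reassigning the rest optimally gives only 8098 ops/s — worse by 443.

Harbor receives Machine M4.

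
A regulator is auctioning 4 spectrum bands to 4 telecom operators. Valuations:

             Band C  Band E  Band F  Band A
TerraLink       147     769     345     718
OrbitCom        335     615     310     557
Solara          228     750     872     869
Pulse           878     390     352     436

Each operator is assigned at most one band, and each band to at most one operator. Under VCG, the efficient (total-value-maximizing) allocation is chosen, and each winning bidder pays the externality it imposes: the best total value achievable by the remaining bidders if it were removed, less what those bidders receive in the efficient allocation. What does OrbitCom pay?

Efficient allocation: TerraLink→Band A ($718M), OrbitCom→Band E ($615M), Solara→Band F ($872M), Pulse→Band C ($878M); total welfare W = $3083M.
OrbitCom receives Band E at value $615M, so the others get W − 615 = $2468M.
Without OrbitCom: best allocation of the remaining 3 bidders over all 4 bands is TerraLink→Band E ($769M), Solara→Band F ($872M), Pulse→Band C ($878M), total $2519M.
VCG payment = (others' best without OrbitCom) − (others' welfare with OrbitCom) = 2519 − 2468 = $51M.

OrbitCom pays $51M.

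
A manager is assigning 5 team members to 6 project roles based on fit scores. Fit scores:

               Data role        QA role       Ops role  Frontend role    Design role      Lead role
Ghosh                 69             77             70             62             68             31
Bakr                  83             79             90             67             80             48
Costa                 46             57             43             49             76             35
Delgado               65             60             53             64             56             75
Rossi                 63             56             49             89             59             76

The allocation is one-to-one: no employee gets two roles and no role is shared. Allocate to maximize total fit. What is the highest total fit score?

Optimal: Ghosh→QA role (77 pts), Bakr→Ops role (90 pts), Costa→Design role (76 pts), Delgado→Lead role (75 pts), Rossi→Frontend role (89 pts) — total 77+90+76+75+89 = 407 pts.
Column-greedy (each role in turn goes to its best remaining employee) gives 378 pts, worse by 29.
Next-best assignment: Ghosh→QA role, Bakr→Data role, Costa→Design role, Delgado→Lead role, Rossi→Frontend role = 400 pts.
Swapping Bakr↔Costa (Bakr→Design role 80 pts, Costa→Ops role 43 pts) loses 43.
Checked against all permutations: 407 pts is optimal.

Max total: 407 pts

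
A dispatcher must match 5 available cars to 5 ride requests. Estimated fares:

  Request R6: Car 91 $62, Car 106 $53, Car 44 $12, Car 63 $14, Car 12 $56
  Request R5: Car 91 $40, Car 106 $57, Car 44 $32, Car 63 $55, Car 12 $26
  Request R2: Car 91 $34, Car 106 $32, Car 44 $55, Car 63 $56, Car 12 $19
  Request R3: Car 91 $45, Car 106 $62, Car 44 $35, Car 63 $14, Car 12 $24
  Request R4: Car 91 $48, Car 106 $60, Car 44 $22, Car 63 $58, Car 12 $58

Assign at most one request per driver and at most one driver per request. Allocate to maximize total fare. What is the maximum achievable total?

Maximum total: $292

Optimal: Car 91→Request R6 ($62), Car 106→Request R3 ($62), Car 44→Request R2 ($55), Car 63→Request R5 ($55), Car 12→Request R4 ($58) — total 62+62+55+55+58 = $292.
Row-greedy (each driver in turn takes its best remaining request) gives $263, worse by 29.
Swapping Car 12↔Car 106 (Car 12→Request R3 $24, Car 106→Request R4 $60) loses 36.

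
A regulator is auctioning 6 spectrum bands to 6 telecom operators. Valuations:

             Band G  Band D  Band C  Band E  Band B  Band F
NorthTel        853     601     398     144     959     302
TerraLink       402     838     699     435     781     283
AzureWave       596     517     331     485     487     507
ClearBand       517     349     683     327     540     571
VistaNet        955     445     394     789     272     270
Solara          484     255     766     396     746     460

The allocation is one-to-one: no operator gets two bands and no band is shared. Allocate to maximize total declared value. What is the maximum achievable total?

Max total: $4574M

Optimal: NorthTel→Band B ($959M), TerraLink→Band D ($838M), AzureWave→Band E ($485M), ClearBand→Band F ($571M), VistaNet→Band G ($955M), Solara→Band C ($766M) — total 959+838+485+571+955+766 = $4574M.
Row-greedy (each operator in turn takes its best remaining band) gives $4325M, worse by 249.
Swapping Solara↔AzureWave (Solara→Band E $396M, AzureWave→Band C $331M) loses 524.
Every other assignment is strictly worse.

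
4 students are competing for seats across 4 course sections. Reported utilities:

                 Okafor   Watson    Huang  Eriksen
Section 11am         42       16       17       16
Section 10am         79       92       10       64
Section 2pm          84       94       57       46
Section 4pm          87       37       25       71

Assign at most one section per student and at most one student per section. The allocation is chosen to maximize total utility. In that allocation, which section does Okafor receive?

Okafor receives Section 2pm.

Optimal: Okafor→Section 2pm (84 points), Watson→Section 10am (92 points), Huang→Section 11am (17 points), Eriksen→Section 4pm (71 points) — total 84+92+17+71 = 264 points.
Column-greedy (each section in turn goes to its best remaining student) gives 262 points, worse by 2.
Okafor's own top section is Section 4pm (87 points), but forcing Okafor→Section 4pm and reassigning the rest optimally gives only 262 points — worse by 2.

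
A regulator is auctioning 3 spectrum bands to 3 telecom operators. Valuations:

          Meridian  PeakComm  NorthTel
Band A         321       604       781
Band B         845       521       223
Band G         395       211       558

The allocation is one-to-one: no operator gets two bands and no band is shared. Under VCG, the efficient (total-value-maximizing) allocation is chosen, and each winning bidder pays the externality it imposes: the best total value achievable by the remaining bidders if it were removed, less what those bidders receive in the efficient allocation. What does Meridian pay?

Meridian pays $140M.

Efficient allocation: Meridian→Band B ($845M), PeakComm→Band A ($604M), NorthTel→Band G ($558M); total welfare W = $2007M.
Meridian receives Band B at value $845M, so the others get W − 845 = $1162M.
Without Meridian: best allocation of the remaining 2 bidders over all 3 bands is PeakComm→Band B ($521M), NorthTel→Band A ($781M), total $1302M.
VCG payment = (others' best without Meridian) − (others' welfare with Meridian) = 1302 − 1162 = $140M.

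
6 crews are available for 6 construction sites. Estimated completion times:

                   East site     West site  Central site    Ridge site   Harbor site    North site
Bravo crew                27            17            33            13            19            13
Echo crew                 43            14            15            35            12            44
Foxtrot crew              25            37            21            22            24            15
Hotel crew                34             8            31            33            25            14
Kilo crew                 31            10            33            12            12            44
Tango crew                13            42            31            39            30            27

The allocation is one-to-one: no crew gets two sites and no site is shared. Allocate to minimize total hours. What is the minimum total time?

This is a one-to-one assignment (minimum-cost bipartite matching).
Optimal: Bravo crew→Ridge site (13 hours), Echo crew→Central site (15 hours), Foxtrot crew→North site (15 hours), Hotel crew→West site (8 hours), Kilo crew→Harbor site (12 hours), Tango crew→East site (13 hours) — total 13+15+15+8+12+13 = 76 hours.
Column-greedy (each site in turn goes to its cheapest remaining crew) gives 82 hours, worse by 6.

Minimum total: 76 hours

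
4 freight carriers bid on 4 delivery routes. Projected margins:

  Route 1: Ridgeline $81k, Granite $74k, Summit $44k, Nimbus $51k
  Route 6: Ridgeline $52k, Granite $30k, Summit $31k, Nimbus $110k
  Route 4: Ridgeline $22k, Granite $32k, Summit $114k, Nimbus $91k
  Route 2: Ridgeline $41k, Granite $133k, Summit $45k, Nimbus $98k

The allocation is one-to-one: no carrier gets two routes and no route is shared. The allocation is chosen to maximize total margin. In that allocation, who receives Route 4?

Summit receives Route 4.

Optimal: Ridgeline→Route 1 ($81k), Granite→Route 2 ($133k), Summit→Route 4 ($114k), Nimbus→Route 6 ($110k) — total 81+133+114+110 = $438k.
Next-best assignment: Ridgeline→Route 6, Granite→Route 2, Summit→Route 4, Nimbus→Route 1 = $350k.
No other one-to-one assignment exceeds $438k.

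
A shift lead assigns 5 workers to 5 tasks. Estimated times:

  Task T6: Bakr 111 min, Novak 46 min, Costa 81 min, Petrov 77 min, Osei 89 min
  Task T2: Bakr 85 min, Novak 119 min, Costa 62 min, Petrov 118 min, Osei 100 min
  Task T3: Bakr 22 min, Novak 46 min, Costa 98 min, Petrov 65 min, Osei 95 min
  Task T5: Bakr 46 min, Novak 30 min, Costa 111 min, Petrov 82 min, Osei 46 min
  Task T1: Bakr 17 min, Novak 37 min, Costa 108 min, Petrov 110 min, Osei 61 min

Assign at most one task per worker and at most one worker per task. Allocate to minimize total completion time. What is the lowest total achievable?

Optimal: Bakr→Task T1 (17 min), Novak→Task T6 (46 min), Costa→Task T2 (62 min), Petrov→Task T3 (65 min), Osei→Task T5 (46 min) — total 17+46+62+65+46 = 236 min.
Next-best assignment: Bakr→Task T3, Novak→Task T1, Costa→Task T2, Petrov→Task T6, Osei→Task T5 = 244 min.

Minimum total: 236 min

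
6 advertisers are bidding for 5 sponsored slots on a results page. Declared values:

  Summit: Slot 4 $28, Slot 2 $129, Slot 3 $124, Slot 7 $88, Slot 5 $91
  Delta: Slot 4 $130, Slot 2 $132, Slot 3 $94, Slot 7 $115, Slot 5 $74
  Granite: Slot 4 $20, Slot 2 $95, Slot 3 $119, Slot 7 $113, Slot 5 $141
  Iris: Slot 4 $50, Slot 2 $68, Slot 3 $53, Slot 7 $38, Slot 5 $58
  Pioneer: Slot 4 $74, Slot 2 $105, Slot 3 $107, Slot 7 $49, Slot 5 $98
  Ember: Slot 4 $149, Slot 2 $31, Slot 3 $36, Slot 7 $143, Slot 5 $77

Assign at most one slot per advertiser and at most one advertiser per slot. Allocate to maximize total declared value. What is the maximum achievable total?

Maximum total: $650

Treat this as an assignment problem: match each advertiser to one slot.
Optimal: Delta→Slot 4 ($130), Summit→Slot 2 ($129), Pioneer→Slot 3 ($107), Ember→Slot 7 ($143), Granite→Slot 5 ($141) — total 130+129+107+143+141 = $650.
Column-greedy (each slot in turn goes to its best remaining advertiser) gives $616, worse by 34.
Swapping Pioneer↔Summit (Pioneer→Slot 2 $105, Summit→Slot 3 $124) loses 7.
Checked against all permutations: $650 is optimal.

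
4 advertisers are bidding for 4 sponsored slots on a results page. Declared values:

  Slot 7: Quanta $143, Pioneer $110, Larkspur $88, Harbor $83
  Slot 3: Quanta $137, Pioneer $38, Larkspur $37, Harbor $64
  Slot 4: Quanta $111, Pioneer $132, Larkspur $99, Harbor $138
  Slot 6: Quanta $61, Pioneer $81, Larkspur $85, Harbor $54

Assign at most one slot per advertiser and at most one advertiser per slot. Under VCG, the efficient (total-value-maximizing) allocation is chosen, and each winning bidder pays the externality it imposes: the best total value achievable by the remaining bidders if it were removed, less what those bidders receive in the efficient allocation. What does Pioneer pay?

Efficient allocation: Quanta→Slot 3 ($137), Pioneer→Slot 7 ($110), Larkspur→Slot 6 ($85), Harbor→Slot 4 ($138); total welfare W = $470.
Pioneer receives Slot 7 at value $110, so the others get W − 110 = $360.
Without Pioneer: best allocation of the remaining 3 bidders over all 4 slots is Quanta→Slot 7 ($143), Larkspur→Slot 6 ($85), Harbor→Slot 4 ($138), total $366.
VCG payment = (others' best without Pioneer) − (others' welfare with Pioneer) = 366 − 360 = $6.

Pioneer pays $6.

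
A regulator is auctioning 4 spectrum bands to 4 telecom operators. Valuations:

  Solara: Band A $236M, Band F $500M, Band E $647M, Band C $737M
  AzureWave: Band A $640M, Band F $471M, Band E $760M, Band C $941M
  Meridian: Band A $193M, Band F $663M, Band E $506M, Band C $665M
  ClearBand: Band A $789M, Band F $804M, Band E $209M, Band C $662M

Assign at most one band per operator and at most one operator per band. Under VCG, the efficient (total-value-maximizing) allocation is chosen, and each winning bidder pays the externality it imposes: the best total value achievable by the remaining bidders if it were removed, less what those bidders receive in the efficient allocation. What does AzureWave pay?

Efficient allocation: Solara→Band E ($647M), AzureWave→Band C ($941M), Meridian→Band F ($663M), ClearBand→Band A ($789M); total welfare W = $3040M.
AzureWave receives Band C at value $941M, so the others get W − 941 = $2099M.
Without AzureWave: best allocation of the remaining 3 bidders over all 4 bands is Solara→Band C ($737M), Meridian→Band F ($663M), ClearBand→Band A ($789M), total $2189M.
VCG payment = (others' best without AzureWave) − (others' welfare with AzureWave) = 2189 − 2099 = $90M.

AzureWave pays $90M.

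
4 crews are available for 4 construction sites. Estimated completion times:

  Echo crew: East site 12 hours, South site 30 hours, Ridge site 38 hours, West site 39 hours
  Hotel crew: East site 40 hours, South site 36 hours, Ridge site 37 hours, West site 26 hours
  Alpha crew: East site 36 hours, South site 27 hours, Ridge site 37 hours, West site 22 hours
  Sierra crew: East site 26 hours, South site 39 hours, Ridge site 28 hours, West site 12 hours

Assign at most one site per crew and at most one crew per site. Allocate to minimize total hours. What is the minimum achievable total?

Optimal: Echo crew→East site (12 hours), Hotel crew→Ridge site (37 hours), Alpha crew→South site (27 hours), Sierra crew→West site (12 hours) — total 12+37+27+12 = 88 hours.
Row-greedy (each crew in turn takes its cheapest remaining site) gives 93 hours, worse by 5.
Next-best assignment: Echo crew→East site, Hotel crew→West site, Alpha crew→South site, Sierra crew→Ridge site = 93 hours.
Swapping Sierra crew↔Hotel crew (Sierra crew→Ridge site 28 hours, Hotel crew→West site 26 hours) adds 5.

Min total: 88 hours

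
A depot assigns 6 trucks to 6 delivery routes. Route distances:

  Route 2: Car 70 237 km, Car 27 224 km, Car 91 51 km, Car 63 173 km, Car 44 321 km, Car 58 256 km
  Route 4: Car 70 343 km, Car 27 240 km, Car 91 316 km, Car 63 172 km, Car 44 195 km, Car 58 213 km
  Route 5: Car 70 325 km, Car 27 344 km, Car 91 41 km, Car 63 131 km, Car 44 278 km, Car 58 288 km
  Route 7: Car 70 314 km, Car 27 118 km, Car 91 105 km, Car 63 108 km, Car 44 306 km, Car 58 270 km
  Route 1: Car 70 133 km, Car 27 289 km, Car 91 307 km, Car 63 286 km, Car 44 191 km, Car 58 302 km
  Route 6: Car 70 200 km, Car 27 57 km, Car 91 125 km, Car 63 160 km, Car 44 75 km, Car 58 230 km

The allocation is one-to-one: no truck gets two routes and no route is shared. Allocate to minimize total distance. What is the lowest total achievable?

Optimal: Car 70→Route 1 (133 km), Car 27→Route 7 (118 km), Car 91→Route 2 (51 km), Car 63→Route 5 (131 km), Car 44→Route 6 (75 km), Car 58→Route 4 (213 km) — total 133+118+51+131+75+213 = 721 km.
Min-entry greedy (repeatedly take the single cheapest remaining cell) gives 790 km, worse by 69.
Next-best assignment: Car 70→Route 1, Car 27→Route 7, Car 91→Route 5, Car 63→Route 2, Car 44→Route 6, Car 58→Route 4 = 753 km.

Minimum total: 721 km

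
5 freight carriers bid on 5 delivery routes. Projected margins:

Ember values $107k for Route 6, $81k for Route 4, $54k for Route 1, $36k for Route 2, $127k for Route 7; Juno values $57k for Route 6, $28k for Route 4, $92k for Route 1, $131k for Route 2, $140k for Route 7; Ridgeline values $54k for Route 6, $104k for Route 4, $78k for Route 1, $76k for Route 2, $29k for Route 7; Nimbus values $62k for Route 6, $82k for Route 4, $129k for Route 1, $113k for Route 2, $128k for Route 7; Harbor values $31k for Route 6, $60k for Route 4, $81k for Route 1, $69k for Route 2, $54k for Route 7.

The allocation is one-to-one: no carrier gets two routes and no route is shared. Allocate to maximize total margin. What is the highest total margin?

Maximum total: $551k

Optimal: Ember→Route 6 ($107k), Juno→Route 2 ($131k), Ridgeline→Route 4 ($104k), Nimbus→Route 7 ($128k), Harbor→Route 1 ($81k) — total 107+131+104+128+81 = $551k.
Row-greedy (each carrier in turn takes its best remaining route) gives $522k, worse by 29.
Next-best assignment: Ember→Route 6, Juno→Route 7, Ridgeline→Route 4, Nimbus→Route 1, Harbor→Route 2 = $549k.
Checked against all permutations: $551k is optimal.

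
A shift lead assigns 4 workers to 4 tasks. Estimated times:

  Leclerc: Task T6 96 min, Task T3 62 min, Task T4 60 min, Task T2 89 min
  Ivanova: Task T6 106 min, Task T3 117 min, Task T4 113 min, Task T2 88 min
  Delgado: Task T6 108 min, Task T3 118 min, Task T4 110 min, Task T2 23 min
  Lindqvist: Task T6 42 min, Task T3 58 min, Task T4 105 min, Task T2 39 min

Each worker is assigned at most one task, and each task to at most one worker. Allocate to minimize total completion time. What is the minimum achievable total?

Minimum total: 240 min

This is the linear assignment problem.
Optimal: Leclerc→Task T3 (62 min), Ivanova→Task T4 (113 min), Delgado→Task T2 (23 min), Lindqvist→Task T6 (42 min) — total 62+113+23+42 = 240 min.
Column-greedy (each task in turn goes to its cheapest remaining worker) gives 302 min, worse by 62.
No other one-to-one assignment undercuts 240 min.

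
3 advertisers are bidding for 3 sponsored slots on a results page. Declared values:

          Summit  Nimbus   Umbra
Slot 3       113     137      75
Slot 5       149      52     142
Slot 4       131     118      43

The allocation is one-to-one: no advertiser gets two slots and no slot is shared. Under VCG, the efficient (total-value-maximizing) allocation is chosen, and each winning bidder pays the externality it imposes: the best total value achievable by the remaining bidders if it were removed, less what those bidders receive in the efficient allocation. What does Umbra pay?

Umbra pays $18.

Efficient allocation: Summit→Slot 4 ($131), Nimbus→Slot 3 ($137), Umbra→Slot 5 ($142); total welfare W = $410.
Umbra receives Slot 5 at value $142, so the others get W − 142 = $268.
Without Umbra: best allocation of the remaining 2 bidders over all 3 slots is Summit→Slot 5 ($149), Nimbus→Slot 3 ($137), total $286.
VCG payment = (others' best without Umbra) − (others' welfare with Umbra) = 286 − 268 = $18.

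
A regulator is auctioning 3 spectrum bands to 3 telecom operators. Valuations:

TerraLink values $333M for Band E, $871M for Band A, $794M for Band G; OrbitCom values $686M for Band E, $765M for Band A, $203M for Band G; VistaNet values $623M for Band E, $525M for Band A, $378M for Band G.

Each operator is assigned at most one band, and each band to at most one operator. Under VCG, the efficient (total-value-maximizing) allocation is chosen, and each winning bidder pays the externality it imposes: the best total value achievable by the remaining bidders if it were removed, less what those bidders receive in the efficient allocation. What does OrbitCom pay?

OrbitCom pays $77M.

Efficient allocation: TerraLink→Band G ($794M), OrbitCom→Band A ($765M), VistaNet→Band E ($623M); total welfare W = $2182M.
OrbitCom receives Band A at value $765M, so the others get W − 765 = $1417M.
Without OrbitCom: best allocation of the remaining 2 bidders over all 3 bands is TerraLink→Band A ($871M), VistaNet→Band E ($623M), total $1494M.
VCG payment = (others' best without OrbitCom) − (others' welfare with OrbitCom) = 1494 − 1417 = $77M.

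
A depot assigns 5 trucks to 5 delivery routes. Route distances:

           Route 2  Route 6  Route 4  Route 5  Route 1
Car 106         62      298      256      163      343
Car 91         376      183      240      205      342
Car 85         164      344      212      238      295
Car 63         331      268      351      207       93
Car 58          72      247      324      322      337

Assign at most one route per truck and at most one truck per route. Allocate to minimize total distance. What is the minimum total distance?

Minimum total: 723 km

This is a one-to-one assignment (minimum-cost bipartite matching).
Optimal: Car 106→Route 5 (163 km), Car 91→Route 6 (183 km), Car 85→Route 4 (212 km), Car 63→Route 1 (93 km), Car 58→Route 2 (72 km) — total 163+183+212+93+72 = 723 km.
Column-greedy (each route in turn goes to its cheapest remaining truck) gives 1001 km, worse by 278.
Next-best assignment: Car 106→Route 2, Car 91→Route 5, Car 85→Route 4, Car 63→Route 1, Car 58→Route 6 = 819 km.
Swapping Car 91↔Car 58 (Car 91→Route 2 376 km, Car 58→Route 6 247 km) adds 368.
Checked against all permutations: 723 km is optimal.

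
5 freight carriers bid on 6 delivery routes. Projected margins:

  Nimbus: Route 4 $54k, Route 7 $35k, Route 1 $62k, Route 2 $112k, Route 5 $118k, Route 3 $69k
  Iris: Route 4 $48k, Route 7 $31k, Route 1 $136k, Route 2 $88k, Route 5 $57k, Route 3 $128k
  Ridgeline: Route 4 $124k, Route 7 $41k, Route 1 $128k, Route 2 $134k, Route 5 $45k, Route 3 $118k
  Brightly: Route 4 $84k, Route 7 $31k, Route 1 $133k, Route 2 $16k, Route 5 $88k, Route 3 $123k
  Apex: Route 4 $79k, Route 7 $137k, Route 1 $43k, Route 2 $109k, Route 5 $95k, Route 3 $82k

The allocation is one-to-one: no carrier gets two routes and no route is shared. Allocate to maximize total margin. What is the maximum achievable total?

Optimal: Nimbus→Route 5 ($118k), Iris→Route 3 ($128k), Ridgeline→Route 2 ($134k), Brightly→Route 1 ($133k), Apex→Route 7 ($137k) — total 118+128+134+133+137 = $650k.
Checked against all permutations: $650k is optimal.

Max total: $650k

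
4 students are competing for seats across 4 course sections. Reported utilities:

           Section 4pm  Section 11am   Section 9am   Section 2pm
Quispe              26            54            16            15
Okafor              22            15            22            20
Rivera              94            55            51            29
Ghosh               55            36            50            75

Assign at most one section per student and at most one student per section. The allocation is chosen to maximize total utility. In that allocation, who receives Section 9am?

Optimal: Quispe→Section 11am (54 points), Okafor→Section 9am (22 points), Rivera→Section 4pm (94 points), Ghosh→Section 2pm (75 points) — total 54+22+94+75 = 245 points.
Column-greedy (each section in turn goes to its best remaining student) gives 218 points, worse by 27.
Swapping Ghosh↔Quispe (Ghosh→Section 11am 36 points, Quispe→Section 2pm 15 points) loses 78.
Every other assignment is strictly worse.
Okafor's own top section is Section 4pm (22 points), but forcing Okafor→Section 4pm and reassigning the rest optimally gives only 202 points — worse by 43.

Okafor receives Section 9am.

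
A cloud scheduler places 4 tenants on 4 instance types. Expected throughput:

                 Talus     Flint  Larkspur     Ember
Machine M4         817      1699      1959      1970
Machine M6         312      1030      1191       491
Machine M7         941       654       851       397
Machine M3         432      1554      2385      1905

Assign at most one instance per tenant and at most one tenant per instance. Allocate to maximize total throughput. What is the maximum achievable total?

Max total: 6326 ops/s

Optimal: Talus→Machine M7 (941 ops/s), Flint→Machine M6 (1030 ops/s), Larkspur→Machine M3 (2385 ops/s), Ember→Machine M4 (1970 ops/s) — total 941+1030+2385+1970 = 6326 ops/s.
Row-greedy (each tenant in turn takes its best remaining instance) gives 5516 ops/s, worse by 810.
Next-best assignment: Talus→Machine M7, Flint→Machine M6, Larkspur→Machine M4, Ember→Machine M3 = 5835 ops/s.
Swapping Flint↔Ember (Flint→Machine M4 1699 ops/s, Ember→Machine M6 491 ops/s) loses 810.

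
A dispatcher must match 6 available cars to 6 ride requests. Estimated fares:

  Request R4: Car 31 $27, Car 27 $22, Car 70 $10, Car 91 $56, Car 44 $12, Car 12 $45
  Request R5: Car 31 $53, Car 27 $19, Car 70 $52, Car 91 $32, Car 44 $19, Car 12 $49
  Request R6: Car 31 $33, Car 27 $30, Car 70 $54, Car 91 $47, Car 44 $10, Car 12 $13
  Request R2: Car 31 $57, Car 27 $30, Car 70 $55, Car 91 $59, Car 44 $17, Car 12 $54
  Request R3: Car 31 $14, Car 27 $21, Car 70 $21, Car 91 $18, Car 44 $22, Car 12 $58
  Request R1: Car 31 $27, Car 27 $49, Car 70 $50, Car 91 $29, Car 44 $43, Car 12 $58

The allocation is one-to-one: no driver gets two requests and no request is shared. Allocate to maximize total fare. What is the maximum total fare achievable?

Optimal: Car 31→Request R2 ($57), Car 27→Request R6 ($30), Car 70→Request R5 ($52), Car 91→Request R4 ($56), Car 44→Request R1 ($43), Car 12→Request R3 ($58) — total 57+30+52+56+43+58 = $296.

Max total: $296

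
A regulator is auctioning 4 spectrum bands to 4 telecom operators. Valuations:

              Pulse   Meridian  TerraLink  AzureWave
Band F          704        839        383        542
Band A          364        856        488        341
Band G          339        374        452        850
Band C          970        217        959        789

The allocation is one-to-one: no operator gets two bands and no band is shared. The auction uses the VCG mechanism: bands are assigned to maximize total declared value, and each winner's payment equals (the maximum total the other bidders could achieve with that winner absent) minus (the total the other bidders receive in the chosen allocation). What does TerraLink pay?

Efficient allocation: Pulse→Band F ($704M), Meridian→Band A ($856M), TerraLink→Band C ($959M), AzureWave→Band G ($850M); total welfare W = $3369M.
TerraLink receives Band C at value $959M, so the others get W − 959 = $2410M.
Without TerraLink: best allocation of the remaining 3 bidders over all 4 bands is Pulse→Band C ($970M), Meridian→Band A ($856M), AzureWave→Band G ($850M), total $2676M.
VCG payment = (others' best without TerraLink) − (others' welfare with TerraLink) = 2676 − 2410 = $266M.

TerraLink pays $266M.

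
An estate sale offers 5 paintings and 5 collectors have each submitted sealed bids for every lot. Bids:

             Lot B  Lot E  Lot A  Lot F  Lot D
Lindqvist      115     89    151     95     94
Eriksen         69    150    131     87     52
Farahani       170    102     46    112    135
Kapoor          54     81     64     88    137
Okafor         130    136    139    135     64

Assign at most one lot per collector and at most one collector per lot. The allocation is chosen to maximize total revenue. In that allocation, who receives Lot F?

Okafor receives Lot F.

This is the linear assignment problem.
Optimal: Lindqvist→Lot A ($151), Eriksen→Lot E ($150), Farahani→Lot B ($170), Kapoor→Lot D ($137), Okafor→Lot F ($135) — total 151+150+170+137+135 = $743.
Okafor's own top lot is Lot A ($139), but forcing Okafor→Lot A and reassigning the rest optimally gives only $691 — worse by 52.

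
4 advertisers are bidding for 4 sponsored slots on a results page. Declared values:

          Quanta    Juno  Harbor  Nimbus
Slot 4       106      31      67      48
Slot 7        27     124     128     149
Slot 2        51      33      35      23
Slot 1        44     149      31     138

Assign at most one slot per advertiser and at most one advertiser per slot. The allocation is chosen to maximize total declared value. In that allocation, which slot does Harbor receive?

Optimal: Quanta→Slot 4 ($106), Juno→Slot 1 ($149), Harbor→Slot 2 ($35), Nimbus→Slot 7 ($149) — total 106+149+35+149 = $439.
Row-greedy (each advertiser in turn takes its best remaining slot) gives $406, worse by 33.
Next-best assignment: Quanta→Slot 2, Juno→Slot 1, Harbor→Slot 4, Nimbus→Slot 7 = $416.
Every other assignment is strictly worse.
Harbor's own top slot is Slot 7 ($128), but forcing Harbor→Slot 7 and reassigning the rest optimally gives only $406 — worse by 33.

Harbor receives Slot 2.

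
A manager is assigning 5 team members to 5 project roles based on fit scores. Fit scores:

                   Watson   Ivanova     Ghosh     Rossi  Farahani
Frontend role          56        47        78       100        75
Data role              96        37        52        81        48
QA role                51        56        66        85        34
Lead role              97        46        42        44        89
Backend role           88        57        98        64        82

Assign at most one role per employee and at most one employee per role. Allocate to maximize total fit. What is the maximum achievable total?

This is a one-to-one assignment (maximum-weight bipartite matching).
Optimal: Watson→Data role (96 pts), Ivanova→QA role (56 pts), Ghosh→Backend role (98 pts), Rossi→Frontend role (100 pts), Farahani→Lead role (89 pts) — total 96+56+98+100+89 = 439 pts.
Max-entry greedy (repeatedly take the single best remaining cell) gives 399 pts, worse by 40.

Max total: 439 pts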